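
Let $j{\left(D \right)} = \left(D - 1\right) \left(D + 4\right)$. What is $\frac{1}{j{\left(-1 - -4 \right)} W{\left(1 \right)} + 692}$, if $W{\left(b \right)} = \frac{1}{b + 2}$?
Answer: $\frac{3}{2090} \approx 0.0014354$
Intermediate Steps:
$j{\left(D \right)} = \left(-1 + D\right) \left(4 + D\right)$
$W{\left(b \right)} = \frac{1}{2 + b}$
$\frac{1}{j{\left(-1 - -4 \right)} W{\left(1 \right)} + 692} = \frac{1}{\frac{-4 + \left(-1 - -4\right)^{2} + 3 \left(-1 - -4\right)}{2 + 1} + 692} = \frac{1}{\frac{-4 + \left(-1 + 4\right)^{2} + 3 \left(-1 + 4\right)}{3} + 692} = \frac{1}{\left(-4 + 3^{2} + 3 \cdot 3\right) \frac{1}{3} + 692} = \frac{1}{\left(-4 + 9 + 9\right) \frac{1}{3} + 692} = \frac{1}{14 \cdot \frac{1}{3} + 692} = \frac{1}{\frac{14}{3} + 692} = \frac{1}{\frac{2090}{3}} = \frac{3}{2090}$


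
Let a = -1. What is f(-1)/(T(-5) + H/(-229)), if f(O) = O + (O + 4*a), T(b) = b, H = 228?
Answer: 1374/1373 ≈ 1.0007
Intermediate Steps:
f(O) = -4 + 2*O (f(O) = O + (O + 4*(-1)) = O + (O - 4) = O + (-4 + O) = -4 + 2*O)
f(-1)/(T(-5) + H/(-229)) = (-4 + 2*(-1))/(-5 + 228/(-229)) = (-4 - 2)/(-5 + 228*(-1/229)) = -6/(-5 - 228/229) = -6/(-1373/229) = -6*(-229/1373) = 1374/1373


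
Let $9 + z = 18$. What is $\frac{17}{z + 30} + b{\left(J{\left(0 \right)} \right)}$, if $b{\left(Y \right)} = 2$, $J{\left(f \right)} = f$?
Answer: $\frac{95}{39} \approx 2.4359$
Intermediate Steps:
$z = 9$ ($z = -9 + 18 = 9$)
$\frac{17}{z + 30} + b{\left(J{\left(0 \right)} \right)} = \frac{17}{9 + 30} + 2 = \frac{17}{39} + 2 = \frac{95}{39}$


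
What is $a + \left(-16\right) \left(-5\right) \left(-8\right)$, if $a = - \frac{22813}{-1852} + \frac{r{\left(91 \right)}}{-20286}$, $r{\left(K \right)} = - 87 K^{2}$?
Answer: $- \frac{75671897}{127788} \approx -592.17$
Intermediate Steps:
$a = \frac{6112423}{127788}$ ($a = - \frac{22813}{-1852} + \frac{\left(-87\right) 91^{2}}{-20286} = \left(-22813\right) \left(- \frac{1}{1852}\right) + \left(-87\right) 8281 \left(- \frac{1}{20286}\right) = \frac{22813}{1852} - - \frac{4901}{138} = \frac{22813}{1852} + \frac{4901}{138} = \frac{6112423}{127788} \approx 47.833$)
$a + \left(-16\right) \left(-5\right) \left(-8\right) = \frac{6112423}{127788} + \left(-16\right) \left(-5\right) \left(-8\right) = \frac{6112423}{127788} + 80 \left(-8\right) = \frac{6112423}{127788} - 640 = - \frac{75671897}{127788}$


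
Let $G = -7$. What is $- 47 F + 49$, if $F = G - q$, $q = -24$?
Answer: $-750$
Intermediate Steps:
$F = 17$ ($F = -7 - -24 = -7 + 24 = 17$)
$- 47 F + 49 = \left(-47\right) 17 + 49 = -799 + 49 = -750$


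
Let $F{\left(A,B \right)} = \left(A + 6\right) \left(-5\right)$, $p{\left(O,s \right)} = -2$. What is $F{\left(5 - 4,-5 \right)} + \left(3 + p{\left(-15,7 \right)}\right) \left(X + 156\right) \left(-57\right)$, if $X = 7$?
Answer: $-9326$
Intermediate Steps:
$F{\left(A,B \right)} = -30 - 5 A$ ($F{\left(A,B \right)} = \left(6 + A\right) \left(-5\right) = -30 - 5 A$)
$F{\left(5 - 4,-5 \right)} + \left(3 + p{\left(-15,7 \right)}\right) \left(X + 156\right) \left(-57\right) = \left(-30 - 5 \left(5 - 4\right)\right) + \left(3 - 2\right) \left(7 + 156\right) \left(-57\right) = \left(-30 - 5 \left(5 - 4\right)\right) + 1 \cdot 163 \left(-57\right) = \left(-30 - 5\right) + 163 \left(-57\right) = \left(-30 - 5\right) - 9291 = -35 - 9291 = -9326$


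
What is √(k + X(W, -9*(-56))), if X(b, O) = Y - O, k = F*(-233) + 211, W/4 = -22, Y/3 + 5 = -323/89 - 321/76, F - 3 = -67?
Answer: √166769979555/3382 ≈ 120.75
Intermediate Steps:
F = -64 (F = 3 - 67 = -64)
Y = -260811/6764 (Y = -15 + 3*(-323/89 - 321/76) = -15 + 3*(-53117/6764) = -15 - 159351/6764 = -260811/6764 ≈ -38.559)
W = -88 (W = 4*(-22) = -88)
k = 15123 (k = -64*(-233) + 211 = 14912 + 211 = 15123)
X(b, O) = -260811/6764 - O
√(k + X(W, -9*(-56))) = √(15123 + (-260811/6764 - (-9)*(-56))) = √(15123 + (-260811/6764 - 1*504)) = √(15123 + (-260811/6764 - 504)) = √(15123 - 3669867/6764) = √(98622105/6764) = √166769979555/3382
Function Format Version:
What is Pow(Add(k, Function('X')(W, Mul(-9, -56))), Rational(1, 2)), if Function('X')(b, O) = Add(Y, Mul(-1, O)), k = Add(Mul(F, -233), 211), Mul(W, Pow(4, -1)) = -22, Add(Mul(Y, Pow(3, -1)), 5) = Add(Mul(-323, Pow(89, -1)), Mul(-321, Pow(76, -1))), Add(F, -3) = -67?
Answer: Mul(Rational(1, 3382), Pow(166769979555, Rational(1, 2))) ≈ 120.75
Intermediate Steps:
F = -64 (F = Add(3, -67) = -64)
Y = Rational(-260811, 6764) (Y = Add(-15, Mul(3, Add(Mul(-323, Pow(89, -1)), Mul(-321, Pow(76, -1))))) = Add(-15, Mul(3, Add(Mul(-323, Rational(1, 89)), Mul(-321, Rational(1, 76))))) = Add(-15, Mul(3, Add(Rational(-323, 89), Rational(-321, 76)))) = Add(-15, Mul(3, Rational(-53117, 6764))) = Add(-15, Rational(-159351, 6764)) = Rational(-260811, 6764) ≈ -38.559)
W = -88 (W = Mul(4, -22) = -88)
k = 15123 (k = Add(Mul(-64, -233), 211) = Add(14912, 211) = 15123)
Function('X')(b, O) = Add(Rational(-260811, 6764), Mul(-1, O))
Pow(Add(k, Function('X')(W, Mul(-9, -56))), Rational(1, 2)) = Pow(Add(15123, Add(Rational(-260811, 6764), Mul(-1, Mul(-9, -56)))), Rational(1, 2)) = Pow(Add(15123, Add(Rational(-260811, 6764), Mul(-1, 504))), Rational(1, 2)) = Pow(Add(15123, Add(Rational(-260811, 6764), -504)), Rational(1, 2)) = Pow(Add(15123, Rational(-3669867, 6764)), Rational(1, 2)) = Pow(Rational(98622105, 6764), Rational(1, 2)) = Mul(Rational(1, 3382), Pow(166769979555, Rational(1, 2)))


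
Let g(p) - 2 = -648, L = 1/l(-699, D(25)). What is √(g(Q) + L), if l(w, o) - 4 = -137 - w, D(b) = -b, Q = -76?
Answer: I*√206949410/566 ≈ 25.417*I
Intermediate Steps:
l(w, o) = -133 - w (l(w, o) = 4 + (-137 - w) = -133 - w)
L = 1/566 (L = 1/(-133 - 1*(-699)) = 1/(-133 + 699) = 1/566 ≈ 0.0017668)
g(p) = -646 (g(p) = 2 - 648 = -646)
√(g(Q) + L) = √(-646 + 1/566) = √(-365635/566) = I*√206949410/566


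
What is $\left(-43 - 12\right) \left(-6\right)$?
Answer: $330$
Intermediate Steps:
$\left(-43 - 12\right) \left(-6\right) = \left(-55\right) \left(-6\right) = 330$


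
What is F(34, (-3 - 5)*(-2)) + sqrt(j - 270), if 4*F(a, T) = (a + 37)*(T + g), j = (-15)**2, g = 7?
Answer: 1633/4 + 3*I*sqrt(5) ≈ 408.25 + 6.7082*I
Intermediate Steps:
j = 225
F(a, T) = (7 + T)*(37 + a)/4 (F(a, T) = ((a + 37)*(T + 7))/4 = ((37 + a)*(7 + T))/4 = ((7 + T)*(37 + a))/4 = (7 + T)*(37 + a)/4)
F(34, (-3 - 5)*(-2)) + sqrt(j - 270) = (259/4 + (7/4)*34 + 37*((-3 - 5)*(-2))/4 + (1/4)*((-3 - 5)*(-2))*34) + sqrt(225 - 270) = (259/4 + 119/2 + 37*(-8*(-2))/4 + (1/4)*(-8*(-2))*34) + sqrt(-45) = (259/4 + 119/2 + (37/4)*16 + (1/4)*16*34) + 3*I*sqrt(5) = (259/4 + 119/2 + 148 + 136) + 3*I*sqrt(5) = 1633/4 + 3*I*sqrt(5)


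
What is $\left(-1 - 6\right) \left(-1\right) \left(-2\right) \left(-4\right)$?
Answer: $56$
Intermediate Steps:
$\left(-1 - 6\right) \left(-1\right) \left(-2\right) \left(-4\right) = \left(-7\right) \left(-1\right) \left(-2\right) \left(-4\right) = 7 \left(-2\right) \left(-4\right) = \left(-14\right) \left(-4\right) = 56$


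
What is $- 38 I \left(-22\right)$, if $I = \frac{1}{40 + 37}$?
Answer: $\frac{76}{7} \approx 10.857$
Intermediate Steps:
$I = \frac{1}{77} \approx 0.012987$
$- 38 I \left(-22\right) = \left(-38\right) \frac{1}{77} \left(-22\right) = \left(- \frac{38}{77}\right) \left(-22\right) = \frac{76}{7}$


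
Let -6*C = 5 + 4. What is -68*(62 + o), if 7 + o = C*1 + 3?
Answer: -3842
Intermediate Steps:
C = -3/2 (C = -(5 + 4)/6 = -1/6*9 = -3/2 ≈ -1.5000)
o = -11/2 (o = -7 + (-3/2*1 + 3) = -7 + (-3/2 + 3) = -7 + 3/2 = -11/2 ≈ -5.5000)
-68*(62 + o) = -68*(62 - 11/2) = -68*113/2 = -3842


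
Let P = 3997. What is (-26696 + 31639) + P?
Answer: 8940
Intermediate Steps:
(-26696 + 31639) + P = (-26696 + 31639) + 3997 = 4943 + 3997 = 8940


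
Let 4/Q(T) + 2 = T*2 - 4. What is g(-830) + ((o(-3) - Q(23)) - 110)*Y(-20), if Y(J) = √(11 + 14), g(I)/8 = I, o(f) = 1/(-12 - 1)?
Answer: -186963/26 ≈ -7190.9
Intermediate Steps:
o(f) = -1/13 (o(f) = 1/(-13) = -1/13)
g(I) = 8*I
Q(T) = 4/(-6 + 2*T) (Q(T) = 4/(-2 + (T*2 - 4)) = 4/(-2 + (2*T - 4)) = 4/(-2 + (-4 + 2*T)) = 4/(-6 + 2*T))
Y(J) = 5 (Y(J) = √25 = 5)
g(-830) + ((o(-3) - Q(23)) - 110)*Y(-20) = 8*(-830) + ((-1/13 - 2/(-3 + 23)) - 110)*5 = -6640 + ((-1/13 - 2/20) - 110)*5 = -6640 + ((-1/13 - 1*⅒) - 110)*5 = -6640 + ((-1/13 - ⅒) - 110)*5 = -6640 + (-23/130 - 110)*5 = -6640 - 14323/130*5 = -6640 - 14323/26 = -186963/26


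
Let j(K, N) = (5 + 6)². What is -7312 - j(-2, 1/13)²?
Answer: -21953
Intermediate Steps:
j(K, N) = 121 (j(K, N) = 11² = 121)
-7312 - j(-2, 1/13)² = -7312 - 1*121² = -7312 - 1*14641 = -7312 - 14641 = -21953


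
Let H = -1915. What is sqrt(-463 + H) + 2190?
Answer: 2190 + I*sqrt(2378) ≈ 2190.0 + 48.765*I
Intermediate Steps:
sqrt(-463 + H) + 2190 = sqrt(-463 - 1915) + 2190 = sqrt(-2378) + 2190 = I*sqrt(2378) + 2190 = 2190 + I*sqrt(2378)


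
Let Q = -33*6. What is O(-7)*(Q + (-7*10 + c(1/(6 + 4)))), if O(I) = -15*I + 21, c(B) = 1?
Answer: -33642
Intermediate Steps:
O(I) = 21 - 15*I
Q = -198
O(-7)*(Q + (-7*10 + c(1/(6 + 4)))) = (21 - 15*(-7))*(-198 + (-7*10 + 1)) = (21 + 105)*(-198 + (-70 + 1)) = 126*(-198 - 69) = 126*(-267) = -33642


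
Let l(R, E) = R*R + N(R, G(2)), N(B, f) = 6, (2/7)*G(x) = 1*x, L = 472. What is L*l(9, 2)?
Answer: 41064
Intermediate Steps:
G(x) = 7*x/2 (G(x) = 7*(1*x)/2 = 7*x/2)
l(R, E) = 6 + R**2 (l(R, E) = R*R + 6 = R**2 + 6 = 6 + R**2)
L*l(9, 2) = 472*(6 + 9**2) = 472*(6 + 81) = 472*87 = 41064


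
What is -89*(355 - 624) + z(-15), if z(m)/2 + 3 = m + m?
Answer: 23875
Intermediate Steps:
z(m) = -6 + 4*m (z(m) = -6 + 2*(m + m) = -6 + 2*(2*m) = -6 + 4*m)
-89*(355 - 624) + z(-15) = -89*(355 - 624) + (-6 + 4*(-15)) = -89*(-269) + (-6 - 60) = 23941 - 66 = 23875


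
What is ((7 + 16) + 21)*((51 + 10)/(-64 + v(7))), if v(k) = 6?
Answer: -1342/29 ≈ -46.276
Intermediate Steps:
((7 + 16) + 21)*((51 + 10)/(-64 + v(7))) = ((7 + 16) + 21)*((51 + 10)/(-64 + 6)) = (23 + 21)*(61/(-58)) = 44*(61*(-1/58)) = 44*(-61/58) = -1342/29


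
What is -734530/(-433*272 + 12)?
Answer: 367265/58882 ≈ 6.2373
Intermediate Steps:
-734530/(-433*272 + 12) = -734530/(-117776 + 12) = -734530/(-117764) = -734530*(-1/117764) = 367265/58882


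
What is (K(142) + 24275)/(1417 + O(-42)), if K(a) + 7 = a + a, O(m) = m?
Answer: 2232/125 ≈ 17.856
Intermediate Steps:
K(a) = -7 + 2*a (K(a) = -7 + (a + a) = -7 + 2*a)
(K(142) + 24275)/(1417 + O(-42)) = ((-7 + 2*142) + 24275)/(1417 - 42) = ((-7 + 284) + 24275)/1375 = (277 + 24275)*(1/1375) = 24552*(1/1375) = 2232/125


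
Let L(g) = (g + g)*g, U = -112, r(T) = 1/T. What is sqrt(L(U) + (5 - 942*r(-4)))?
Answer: sqrt(101314)/2 ≈ 159.15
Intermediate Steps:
L(g) = 2*g**2 (L(g) = (2*g)*g = 2*g**2)
sqrt(L(U) + (5 - 942*r(-4))) = sqrt(2*(-112)**2 + (5 - 942/(-4))) = sqrt(2*12544 + (5 - 942*(-1/4))) = sqrt(25088 + (5 + 471/2)) = sqrt(25088 + 481/2) = sqrt(50657/2) = sqrt(101314)/2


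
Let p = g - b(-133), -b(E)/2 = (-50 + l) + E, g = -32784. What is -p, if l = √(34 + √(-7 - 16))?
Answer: 33150 - 2*√(34 + I*√23) ≈ 33138.0 - 0.82045*I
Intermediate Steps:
l = √(34 + I*√23) (l = √(34 + √(-23)) = √(34 + I*√23) ≈ 5.8454 + 0.41023*I)
b(E) = 100 - 2*E - 2*√(34 + I*√23) (b(E) = -2*((-50 + √(34 + I*√23)) + E) = -2*(-50 + E + √(34 + I*√23)) = 100 - 2*E - 2*√(34 + I*√23))
p = -33150 + 2*√(34 + I*√23) (p = -32784 - (100 - 2*(-133) - 2*√(34 + I*√23)) = -32784 - (100 + 266 - 2*√(34 + I*√23)) = -32784 - (366 - 2*√(34 + I*√23)) = -32784 + (-366 + 2*√(34 + I*√23)) = -33150 + 2*√(34 + I*√23) ≈ -33138.0 + 0.82045*I)
-p = -(-33150 + 2*√(34 + I*√23)) = 33150 - 2*√(34 + I*√23)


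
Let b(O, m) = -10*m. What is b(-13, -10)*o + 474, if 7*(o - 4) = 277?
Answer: 33818/7 ≈ 4831.1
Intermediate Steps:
o = 305/7 (o = 4 + (⅐)*277 = 4 + 277/7 = 305/7 ≈ 43.571)
b(-13, -10)*o + 474 = -10*(-10)*(305/7) + 474 = 100*(305/7) + 474 = 30500/7 + 474 = 33818/7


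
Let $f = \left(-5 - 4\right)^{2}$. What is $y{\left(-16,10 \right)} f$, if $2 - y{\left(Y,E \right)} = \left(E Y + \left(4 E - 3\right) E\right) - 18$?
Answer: $-15390$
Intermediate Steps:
$y{\left(Y,E \right)} = 20 - E Y - E \left(-3 + 4 E\right)$ ($y{\left(Y,E \right)} = 2 - \left(\left(E Y + \left(4 E - 3\right) E\right) - 18\right) = 2 - \left(\left(E Y + \left(-3 + 4 E\right) E\right) - 18\right) = 2 - \left(\left(E Y + E \left(-3 + 4 E\right)\right) - 18\right) = 2 - \left(-18 + E Y + E \left(-3 + 4 E\right)\right) = 20 - E Y - E \left(-3 + 4 E\right)$)
$f = 81$ ($f = \left(-9\right)^{2} = 81$)
$y{\left(-16,10 \right)} f = \left(20 - 4 \cdot 10^{2} + 3 \cdot 10 - 10 \left(-16\right)\right) 81 = \left(20 - 400 + 30 + 160\right) 81 = \left(-190\right) 81 = -15390$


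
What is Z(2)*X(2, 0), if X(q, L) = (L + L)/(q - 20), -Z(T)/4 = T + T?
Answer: 0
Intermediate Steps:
Z(T) = -8*T (Z(T) = -4*(T + T) = -8*T)
X(q, L) = 2*L/(-20 + q) (X(q, L) = (2*L)/(-20 + q) = 2*L/(-20 + q))
Z(2)*X(2, 0) = (-8*2)*(2*0/(-20 + 2)) = -32*0/(-18) = -32*0*(-1)/18 = -16*0 = 0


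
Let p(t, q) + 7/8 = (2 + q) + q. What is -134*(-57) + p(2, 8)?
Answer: 61241/8 ≈ 7655.1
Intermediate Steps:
p(t, q) = 9/8 + 2*q (p(t, q) = -7/8 + ((2 + q) + q) = -7/8 + (2 + 2*q) = 9/8 + 2*q)
-134*(-57) + p(2, 8) = -134*(-57) + (9/8 + 2*8) = 7638 + (9/8 + 16) = 7638 + 137/8 = 61241/8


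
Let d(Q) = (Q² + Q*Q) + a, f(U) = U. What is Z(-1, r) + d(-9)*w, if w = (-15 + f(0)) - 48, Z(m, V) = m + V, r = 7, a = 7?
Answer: -10641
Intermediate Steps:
Z(m, V) = V + m
d(Q) = 7 + 2*Q² (d(Q) = (Q² + Q*Q) + 7 = (Q² + Q²) + 7 = 2*Q² + 7 = 7 + 2*Q²)
w = -63 (w = (-15 + 0) - 48 = -15 - 48 = -63)
Z(-1, r) + d(-9)*w = (7 - 1) + (7 + 2*(-9)²)*(-63) = 6 + (7 + 2*81)*(-63) = 6 + (7 + 162)*(-63) = 6 + 169*(-63) = 6 - 10647 = -10641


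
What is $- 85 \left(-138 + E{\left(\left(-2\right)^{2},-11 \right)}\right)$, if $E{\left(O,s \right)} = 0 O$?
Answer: $11730$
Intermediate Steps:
$E{\left(O,s \right)} = 0$
$- 85 \left(-138 + E{\left(\left(-2\right)^{2},-11 \right)}\right) = - 85 \left(-138 + 0\right) = \left(-85\right) \left(-138\right) = 11730$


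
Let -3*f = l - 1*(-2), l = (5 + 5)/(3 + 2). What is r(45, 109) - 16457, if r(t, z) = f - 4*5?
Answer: -49435/3 ≈ -16478.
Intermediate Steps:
l = 2 (l = 10/5 = 10*(⅕) = 2)
f = -4/3 (f = -(2 - 1*(-2))/3 = -(2 + 2)/3 = -⅓*4 = -4/3 ≈ -1.3333)
r(t, z) = -64/3 (r(t, z) = -4/3 - 4*5 = -4/3 - 20 = -64/3)
r(45, 109) - 16457 = -64/3 - 16457 = -49435/3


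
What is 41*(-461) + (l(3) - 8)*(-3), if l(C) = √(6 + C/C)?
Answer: -18877 - 3*√7 ≈ -18885.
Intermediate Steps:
l(C) = √7 (l(C) = √(6 + 1) = √7)
41*(-461) + (l(3) - 8)*(-3) = 41*(-461) + (√7 - 8)*(-3) = -18901 + (-8 + √7)*(-3) = -18901 + (24 - 3*√7) = -18877 - 3*√7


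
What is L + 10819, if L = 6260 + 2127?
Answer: 19206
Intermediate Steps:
L = 8387
L + 10819 = 8387 + 10819 = 19206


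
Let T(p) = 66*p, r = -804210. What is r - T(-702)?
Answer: -757878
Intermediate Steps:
r - T(-702) = -804210 - 66*(-702) = -804210 - 1*(-46332) = -804210 + 46332 = -757878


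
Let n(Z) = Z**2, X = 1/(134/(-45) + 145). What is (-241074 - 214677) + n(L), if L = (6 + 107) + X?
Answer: -18093482076647/40844881 ≈ -4.4298e+5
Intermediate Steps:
X = 45/6391 (X = 1/(134*(-1/45) + 145) = 1/(-134/45 + 145) = 1/(6391/45) = 45/6391 ≈ 0.0070411)
L = 722228/6391 (L = (6 + 107) + 45/6391 = 113 + 45/6391 = 722228/6391 ≈ 113.01)
(-241074 - 214677) + n(L) = (-241074 - 214677) + (722228/6391)**2 = -455751 + 521613283984/40844881 = -18093482076647/40844881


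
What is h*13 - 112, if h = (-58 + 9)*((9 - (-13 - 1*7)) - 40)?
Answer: 6895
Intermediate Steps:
h = 539 (h = -49*((9 - (-13 - 7)) - 40) = -49*((9 - 1*(-20)) - 40) = -49*((9 + 20) - 40) = -49*(29 - 40) = -49*(-11) = 539)
h*13 - 112 = 539*13 - 112 = 7007 - 112 = 6895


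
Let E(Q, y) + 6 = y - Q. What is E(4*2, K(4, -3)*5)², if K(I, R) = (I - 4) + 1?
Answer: 81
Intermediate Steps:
K(I, R) = -3 + I (K(I, R) = (-4 + I) + 1 = -3 + I)
E(Q, y) = -6 + y - Q (E(Q, y) = -6 + (y - Q) = -6 + y - Q)
E(4*2, K(4, -3)*5)² = (-6 + (-3 + 4)*5 - 4*2)² = (-6 + 1*5 - 1*8)² = (-6 + 5 - 8)² = (-9)² = 81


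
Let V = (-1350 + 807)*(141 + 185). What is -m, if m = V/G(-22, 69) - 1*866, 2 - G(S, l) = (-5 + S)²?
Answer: 452564/727 ≈ 622.51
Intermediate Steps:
V = -177018 (V = -543*326 = -177018)
G(S, l) = 2 - (-5 + S)²
m = -452564/727 (m = -177018/(2 - (-5 - 22)²) - 1*866 = -177018/(2 - 1*(-27)²) - 866 = -177018/(2 - 1*729) - 866 = -177018/(2 - 729) - 866 = -177018/(-727) - 866 = -177018*(-1/727) - 866 = 177018/727 - 866 = -452564/727 ≈ -622.51)
-m = -1*(-452564/727) = 452564/727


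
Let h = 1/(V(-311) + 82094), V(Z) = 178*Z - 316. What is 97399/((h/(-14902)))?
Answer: -38347042105160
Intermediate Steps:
V(Z) = -316 + 178*Z
h = 1/26420 (h = 1/((-316 + 178*(-311)) + 82094) = 1/((-316 - 55358) + 82094) = 1/(-55674 + 82094) = 1/26420 ≈ 3.7850e-5)
97399/((h/(-14902))) = 97399/(((1/26420)/(-14902))) = 97399/(((1/26420)*(-1/14902))) = 97399/(-1/393710840) = 97399*(-393710840) = -38347042105160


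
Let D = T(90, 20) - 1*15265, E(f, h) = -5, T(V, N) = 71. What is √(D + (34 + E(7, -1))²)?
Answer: I*√14353 ≈ 119.8*I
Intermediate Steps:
D = -15194 (D = 71 - 1*15265 = 71 - 15265 = -15194)
√(D + (34 + E(7, -1))²) = √(-15194 + (34 - 5)²) = √(-15194 + 29²) = √(-15194 + 841) = √(-14353) = I*√14353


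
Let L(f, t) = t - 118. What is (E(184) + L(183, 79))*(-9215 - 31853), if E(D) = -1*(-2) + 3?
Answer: 1396312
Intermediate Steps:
L(f, t) = -118 + t
E(D) = 5 (E(D) = 2 + 3 = 5)
(E(184) + L(183, 79))*(-9215 - 31853) = (5 + (-118 + 79))*(-9215 - 31853) = (5 - 39)*(-41068) = -34*(-41068) = 1396312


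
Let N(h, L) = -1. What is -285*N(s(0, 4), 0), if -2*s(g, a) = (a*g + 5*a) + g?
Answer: 285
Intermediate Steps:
s(g, a) = -5*a/2 - g/2 - a*g/2 (s(g, a) = -((a*g + 5*a) + g)/2 = -((5*a + a*g) + g)/2 = -(g + 5*a + a*g)/2 = -5*a/2 - g/2 - a*g/2)
-285*N(s(0, 4), 0) = -285*(-1) = 285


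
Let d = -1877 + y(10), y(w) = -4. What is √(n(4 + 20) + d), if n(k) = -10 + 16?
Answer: 25*I*√3 ≈ 43.301*I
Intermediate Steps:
n(k) = 6
d = -1881 (d = -1877 - 4 = -1881)
√(n(4 + 20) + d) = √(6 - 1881) = √(-1875) = 25*I*√3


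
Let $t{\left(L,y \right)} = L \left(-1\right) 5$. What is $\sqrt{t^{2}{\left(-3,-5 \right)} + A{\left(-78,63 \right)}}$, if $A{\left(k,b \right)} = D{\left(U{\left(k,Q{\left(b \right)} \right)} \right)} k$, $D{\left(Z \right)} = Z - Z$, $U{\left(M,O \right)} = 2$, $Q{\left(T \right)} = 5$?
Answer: $15$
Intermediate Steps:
$D{\left(Z \right)} = 0$
$t{\left(L,y \right)} = - 5 L$ ($t{\left(L,y \right)} = - L 5 = - 5 L$)
$A{\left(k,b \right)} = 0$ ($A{\left(k,b \right)} = 0 k = 0$)
$\sqrt{t^{2}{\left(-3,-5 \right)} + A{\left(-78,63 \right)}} = \sqrt{\left(\left(-5\right) \left(-3\right)\right)^{2} + 0} = \sqrt{15^{2} + 0} = \sqrt{225 + 0} = \sqrt{225} = 15$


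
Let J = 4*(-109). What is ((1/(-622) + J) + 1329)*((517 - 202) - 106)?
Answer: 116088005/622 ≈ 1.8664e+5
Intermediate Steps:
J = -436
((1/(-622) + J) + 1329)*((517 - 202) - 106) = ((1/(-622) - 436) + 1329)*((517 - 202) - 106) = ((-1/622 - 436) + 1329)*(315 - 106) = (-271193/622 + 1329)*209 = (555445/622)*209 = 116088005/622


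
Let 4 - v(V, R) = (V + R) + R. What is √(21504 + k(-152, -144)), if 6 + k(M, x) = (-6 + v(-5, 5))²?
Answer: √21547 ≈ 146.79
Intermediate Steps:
v(V, R) = 4 - V - 2*R (v(V, R) = 4 - ((V + R) + R) = 4 - ((R + V) + R) = 4 - (V + 2*R) = 4 + (-V - 2*R) = 4 - V - 2*R)
k(M, x) = 43 (k(M, x) = -6 + (-6 + (4 - 1*(-5) - 2*5))² = -6 + (-6 + (4 + 5 - 10))² = -6 + (-6 - 1)² = -6 + (-7)² = -6 + 49 = 43)
√(21504 + k(-152, -144)) = √(21504 + 43) = √21547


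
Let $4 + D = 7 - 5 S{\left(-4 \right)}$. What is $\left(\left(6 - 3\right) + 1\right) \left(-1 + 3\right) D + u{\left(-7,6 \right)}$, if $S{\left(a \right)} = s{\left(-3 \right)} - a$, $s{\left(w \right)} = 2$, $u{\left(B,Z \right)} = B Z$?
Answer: $-258$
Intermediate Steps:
$S{\left(a \right)} = 2 - a$
$D = -27$ ($D = -4 + \left(7 - 5 \left(2 - -4\right)\right) = -4 + \left(7 - 5 \left(2 + 4\right)\right) = -4 + \left(7 - 30\right) = -4 - 23 = -27$)
$\left(\left(6 - 3\right) + 1\right) \left(-1 + 3\right) D + u{\left(-7,6 \right)} = \left(\left(6 - 3\right) + 1\right) \left(-1 + 3\right) \left(-27\right) - 42 = \left(3 + 1\right) 2 \left(-27\right) - 42 = 4 \cdot 2 \left(-27\right) - 42 = 8 \left(-27\right) - 42 = -216 - 42 = -258$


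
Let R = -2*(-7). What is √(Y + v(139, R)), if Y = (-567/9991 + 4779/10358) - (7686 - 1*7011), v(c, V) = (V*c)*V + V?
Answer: √284695323354744624906/103486778 ≈ 163.04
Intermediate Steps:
R = 14
v(c, V) = V + c*V² (v(c, V) = c*V² + V = V + c*V²)
Y = -69811701147/103486778 (Y = (-567*1/9991 + 4779*(1/10358)) - (7686 - 7011) = (-567/9991 + 4779/10358) - 1*675 = 41874003/103486778 - 675 = -69811701147/103486778 ≈ -674.60)
√(Y + v(139, R)) = √(-69811701147/103486778 + 14*(1 + 14*139)) = √(-69811701147/103486778 + 14*(1 + 1946)) = √(-69811701147/103486778 + 14*1947) = √(-69811701147/103486778 + 27258) = √(2751030893577/103486778) = √284695323354744624906/103486778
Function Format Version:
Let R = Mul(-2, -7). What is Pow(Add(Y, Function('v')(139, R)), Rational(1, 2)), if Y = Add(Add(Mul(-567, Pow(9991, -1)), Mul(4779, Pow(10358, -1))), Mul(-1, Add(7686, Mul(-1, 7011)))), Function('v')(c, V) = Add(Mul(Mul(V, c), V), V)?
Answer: Mul(Rational(1, 103486778), Pow(284695323354744624906, Rational(1, 2))) ≈ 163.04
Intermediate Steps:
R = 14
Function('v')(c, V) = Add(V, Mul(c, Pow(V, 2))) (Function('v')(c, V) = Add(Mul(c, Pow(V, 2)), V) = Add(V, Mul(c, Pow(V, 2))))
Y = Rational(-69811701147, 103486778) (Y = Add(Add(Mul(-567, Rational(1, 9991)), Mul(4779, Rational(1, 10358))), Mul(-1, Add(7686, -7011))) = Add(Add(Rational(-567, 9991), Rational(4779, 10358)), Mul(-1, 675)) = Add(Rational(41874003, 103486778), -675) = Rational(-69811701147, 103486778) ≈ -674.60)
Pow(Add(Y, Function('v')(139, R)), Rational(1, 2)) = Pow(Add(Rational(-69811701147, 103486778), Mul(14, Add(1, Mul(14, 139)))), Rational(1, 2)) = Pow(Add(Rational(-69811701147, 103486778), Mul(14, Add(1, 1946))), Rational(1, 2)) = Pow(Add(Rational(-69811701147, 103486778), Mul(14, 1947)), Rational(1, 2)) = Pow(Add(Rational(-69811701147, 103486778), 27258), Rational(1, 2)) = Pow(Rational(2751030893577, 103486778), Rational(1, 2)) = Mul(Rational(1, 103486778), Pow(284695323354744624906, Rational(1, 2)))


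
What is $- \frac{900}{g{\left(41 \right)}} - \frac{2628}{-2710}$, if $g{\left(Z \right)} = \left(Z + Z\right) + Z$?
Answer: $- \frac{352626}{55555} \approx -6.3473$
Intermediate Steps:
$g{\left(Z \right)} = 3 Z$ ($g{\left(Z \right)} = 2 Z + Z = 3 Z$)
$- \frac{900}{g{\left(41 \right)}} - \frac{2628}{-2710} = - \frac{900}{3 \cdot 41} - \frac{2628}{-2710} = - \frac{900}{123} - - \frac{1314}{1355} = \left(-900\right) \frac{1}{123} + \frac{1314}{1355} = - \frac{300}{41} + \frac{1314}{1355} = - \frac{352626}{55555}$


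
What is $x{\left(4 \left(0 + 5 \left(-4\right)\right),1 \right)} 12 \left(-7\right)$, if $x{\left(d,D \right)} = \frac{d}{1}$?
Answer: $6720$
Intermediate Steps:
$x{\left(d,D \right)} = d$ ($x{\left(d,D \right)} = d 1 = d$)
$x{\left(4 \left(0 + 5 \left(-4\right)\right),1 \right)} 12 \left(-7\right) = 4 \left(0 + 5 \left(-4\right)\right) 12 \left(-7\right) = 4 \left(0 - 20\right) 12 \left(-7\right) = 4 \left(-20\right) 12 \left(-7\right) = \left(-80\right) 12 \left(-7\right) = \left(-960\right) \left(-7\right) = 6720$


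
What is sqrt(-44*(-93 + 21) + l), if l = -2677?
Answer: sqrt(491) ≈ 22.159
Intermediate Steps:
sqrt(-44*(-93 + 21) + l) = sqrt(-44*(-93 + 21) - 2677) = sqrt(-44*(-72) - 2677) = sqrt(3168 - 2677) = sqrt(491)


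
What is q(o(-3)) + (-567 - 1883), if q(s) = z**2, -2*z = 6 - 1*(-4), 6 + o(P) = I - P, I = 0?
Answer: -2425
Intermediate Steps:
o(P) = -6 - P (o(P) = -6 + (0 - P) = -6 - P)
z = -5 (z = -(6 - 1*(-4))/2 = -(6 + 4)/2 = -1/2*10 = -5)
q(s) = 25 (q(s) = (-5)**2 = 25)
q(o(-3)) + (-567 - 1883) = 25 + (-567 - 1883) = 25 - 2450 = -2425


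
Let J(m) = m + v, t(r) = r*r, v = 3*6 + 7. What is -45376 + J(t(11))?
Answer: -45230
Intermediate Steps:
v = 25 (v = 18 + 7 = 25)
t(r) = r²
J(m) = 25 + m (J(m) = m + 25 = 25 + m)
-45376 + J(t(11)) = -45376 + (25 + 11²) = -45376 + (25 + 121) = -45376 + 146 = -45230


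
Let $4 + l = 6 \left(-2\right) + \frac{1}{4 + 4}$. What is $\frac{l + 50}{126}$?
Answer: $\frac{13}{48} \approx 0.27083$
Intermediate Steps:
$l = - \frac{127}{8}$ ($l = -4 + \left(6 \left(-2\right) + \frac{1}{4 + 4}\right) = -4 - \left(12 - \frac{1}{8}\right) = -4 + \left(-12 + \frac{1}{8}\right) = -4 - \frac{95}{8} = - \frac{127}{8} \approx -15.875$)
$\frac{l + 50}{126} = \frac{- \frac{127}{8} + 50}{126} = \frac{273}{8} \cdot \frac{1}{126} = \frac{13}{48}$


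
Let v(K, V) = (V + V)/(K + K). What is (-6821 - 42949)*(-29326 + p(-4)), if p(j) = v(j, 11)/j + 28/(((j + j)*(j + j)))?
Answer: 5837996115/4 ≈ 1.4595e+9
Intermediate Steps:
v(K, V) = V/K (v(K, V) = (2*V)/((2*K)) = (2*V)*(1/(2*K)) = V/K)
p(j) = 18/j² (p(j) = (11/j)/j + 28/(((j + j)*(j + j))) = 11/j² + 28/(((2*j)*(2*j))) = 11/j² + 28/((4*j²)) = 11/j² + 28*(1/(4*j²)) = 11/j² + 7/j² = 18/j²)
(-6821 - 42949)*(-29326 + p(-4)) = (-6821 - 42949)*(-29326 + 18/(-4)²) = -49770*(-29326 + 18*(1/16)) = -49770*(-29326 + 9/8) = -49770*(-234599/8) = 5837996115/4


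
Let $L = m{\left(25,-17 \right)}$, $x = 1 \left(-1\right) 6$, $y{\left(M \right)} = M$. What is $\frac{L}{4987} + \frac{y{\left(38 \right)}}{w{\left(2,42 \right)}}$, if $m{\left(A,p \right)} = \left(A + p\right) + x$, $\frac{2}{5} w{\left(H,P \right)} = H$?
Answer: $\frac{189516}{24935} \approx 7.6004$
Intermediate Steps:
$w{\left(H,P \right)} = \frac{5 H}{2}$
$x = -6$ ($x = \left(-1\right) 6 = -6$)
$m{\left(A,p \right)} = -6 + A + p$ ($m{\left(A,p \right)} = \left(A + p\right) - 6 = -6 + A + p$)
$L = 2$ ($L = -6 + 25 - 17 = 2$)
$\frac{L}{4987} + \frac{y{\left(38 \right)}}{w{\left(2,42 \right)}} = \frac{2}{4987} + \frac{38}{\frac{5}{2} \cdot 2} = 2 \cdot \frac{1}{4987} + \frac{38}{5} = \frac{2}{4987} + 38 \cdot \frac{1}{5} = \frac{2}{4987} + \frac{38}{5} = \frac{189516}{24935}$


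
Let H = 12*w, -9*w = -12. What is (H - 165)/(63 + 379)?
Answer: -149/442 ≈ -0.33710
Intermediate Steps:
w = 4/3 (w = -1/9*(-12) = 4/3 ≈ 1.3333)
H = 16 (H = 12*(4/3) = 16)
(H - 165)/(63 + 379) = (16 - 165)/(63 + 379) = -149/442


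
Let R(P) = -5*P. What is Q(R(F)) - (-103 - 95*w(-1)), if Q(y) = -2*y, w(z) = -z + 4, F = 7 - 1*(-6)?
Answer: 708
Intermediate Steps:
F = 13 (F = 7 + 6 = 13)
w(z) = 4 - z
Q(R(F)) - (-103 - 95*w(-1)) = -(-10)*13 - (-103 - 95*(4 - 1*(-1))) = -2*(-65) - (-103 - 95*(4 + 1)) = 130 - (-103 - 95*5) = 130 - (-103 - 475) = 130 - 1*(-578) = 130 + 578 = 708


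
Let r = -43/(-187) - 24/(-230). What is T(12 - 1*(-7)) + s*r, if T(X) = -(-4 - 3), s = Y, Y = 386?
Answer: 2925489/21505 ≈ 136.04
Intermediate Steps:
s = 386
r = 7189/21505 (r = -43*(-1/187) - 24*(-1/230) = 43/187 + 12/115 = 7189/21505 ≈ 0.33429)
T(X) = 7 (T(X) = -1*(-7) = 7)
T(12 - 1*(-7)) + s*r = 7 + 386*(7189/21505) = 7 + 2774954/21505 = 2925489/21505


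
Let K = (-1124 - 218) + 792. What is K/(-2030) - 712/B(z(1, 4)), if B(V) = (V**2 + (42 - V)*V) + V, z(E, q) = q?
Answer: -33769/8729 ≈ -3.8686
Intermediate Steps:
B(V) = V + V**2 + V*(42 - V) (B(V) = (V**2 + V*(42 - V)) + V = V + V**2 + V*(42 - V))
K = -550 (K = -1342 + 792 = -550)
K/(-2030) - 712/B(z(1, 4)) = -550/(-2030) - 712/(43*4) = -550*(-1/2030) - 712/172 = 55/203 - 712*1/172 = 55/203 - 178/43 = -33769/8729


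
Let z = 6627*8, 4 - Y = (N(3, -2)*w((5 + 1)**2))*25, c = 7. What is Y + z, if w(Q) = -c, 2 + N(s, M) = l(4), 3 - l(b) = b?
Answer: 52495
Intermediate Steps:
l(b) = 3 - b
N(s, M) = -3 (N(s, M) = -2 + (3 - 1*4) = -2 + (3 - 4) = -2 - 1 = -3)
w(Q) = -7 (w(Q) = -1*7 = -7)
Y = -521 (Y = 4 - (-3*(-7))*25 = 4 - 21*25 = 4 - 1*525 = 4 - 525 = -521)
z = 53016
Y + z = -521 + 53016 = 52495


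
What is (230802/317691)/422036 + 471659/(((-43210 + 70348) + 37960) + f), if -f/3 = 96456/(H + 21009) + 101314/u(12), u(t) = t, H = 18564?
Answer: 8426071199224994819/710341531333372194 ≈ 11.862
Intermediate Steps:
f = -222803133/8794 (f = -3*(96456/(18564 + 21009) + 101314/12) = -3*(96456/39573 + 101314*(1/12)) = -3*(96456*(1/39573) + 50657/6) = -3*(32152/13191 + 50657/6) = -3*74267711/8794 = -222803133/8794 ≈ -25336.)
(230802/317691)/422036 + 471659/(((-43210 + 70348) + 37960) + f) = (230802/317691)/422036 + 471659/(((-43210 + 70348) + 37960) - 222803133/8794) = (230802*(1/317691))*(1/422036) + 471659/((27138 + 37960) - 222803133/8794) = (6994/9627)*(1/422036) + 471659/(65098 - 222803133/8794) = 3497/2031470286 + 471659/(349668679/8794) = 3497/2031470286 + 471659*(8794/349668679) = 3497/2031470286 + 4147769246/349668679 = 8426071199224994819/710341531333372194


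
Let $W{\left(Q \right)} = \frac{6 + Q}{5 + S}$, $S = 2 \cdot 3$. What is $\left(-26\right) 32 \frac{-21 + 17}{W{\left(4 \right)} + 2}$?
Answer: $1144$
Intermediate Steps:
$S = 6$
$W{\left(Q \right)} = \frac{6}{11} + \frac{Q}{11}$ ($W{\left(Q \right)} = \frac{6 + Q}{5 + 6} = \frac{6 + Q}{11} = \left(6 + Q\right) \frac{1}{11} = \frac{6}{11} + \frac{Q}{11}$)
$\left(-26\right) 32 \frac{-21 + 17}{W{\left(4 \right)} + 2} = \left(-26\right) 32 \frac{-21 + 17}{\left(\frac{6}{11} + \frac{1}{11} \cdot 4\right) + 2} = - 832 \left(- \frac{4}{\left(\frac{6}{11} + \frac{4}{11}\right) + 2}\right) = - 832 \left(- \frac{4}{\frac{10}{11} + 2}\right) = - 832 \left(- \frac{4}{\frac{32}{11}}\right) = - 832 \left(\left(-4\right) \frac{11}{32}\right) = \left(-832\right) \left(- \frac{11}{8}\right) = 1144$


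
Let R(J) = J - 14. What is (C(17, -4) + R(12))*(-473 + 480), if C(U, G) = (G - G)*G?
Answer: -14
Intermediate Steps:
C(U, G) = 0 (C(U, G) = 0*G = 0)
R(J) = -14 + J
(C(17, -4) + R(12))*(-473 + 480) = (0 + (-14 + 12))*(-473 + 480) = (0 - 2)*7 = -2*7 = -14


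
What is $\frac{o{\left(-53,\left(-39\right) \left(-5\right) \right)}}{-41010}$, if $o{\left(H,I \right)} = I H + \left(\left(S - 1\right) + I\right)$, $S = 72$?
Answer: $\frac{10069}{41010} \approx 0.24553$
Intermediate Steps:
$o{\left(H,I \right)} = 71 + I + H I$ ($o{\left(H,I \right)} = I H + \left(\left(72 - 1\right) + I\right) = H I + \left(71 + I\right) = 71 + I + H I$)
$\frac{o{\left(-53,\left(-39\right) \left(-5\right) \right)}}{-41010} = \frac{71 - -195 - 53 \left(\left(-39\right) \left(-5\right)\right)}{-41010} = \left(71 + 195 - 10335\right) \left(- \frac{1}{41010}\right) = \left(-10069\right) \left(- \frac{1}{41010}\right) = \frac{10069}{41010}$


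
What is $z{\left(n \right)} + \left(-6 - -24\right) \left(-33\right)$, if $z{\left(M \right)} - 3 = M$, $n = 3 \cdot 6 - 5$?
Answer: $-578$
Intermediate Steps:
$n = 13$ ($n = 18 - 5 = 13$)
$z{\left(M \right)} = 3 + M$
$z{\left(n \right)} + \left(-6 - -24\right) \left(-33\right) = \left(3 + 13\right) + \left(-6 - -24\right) \left(-33\right) = 16 + \left(-6 + 24\right) \left(-33\right) = 16 + 18 \left(-33\right) = 16 - 594 = -578$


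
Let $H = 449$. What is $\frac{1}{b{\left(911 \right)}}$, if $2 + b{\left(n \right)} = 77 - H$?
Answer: $- \frac{1}{374} \approx -0.0026738$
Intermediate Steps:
$b{\left(n \right)} = -374$ ($b{\left(n \right)} = -2 + \left(77 - 449\right) = -2 - 372 = -374$)
$\frac{1}{b{\left(911 \right)}} = \frac{1}{-374} = - \frac{1}{374}$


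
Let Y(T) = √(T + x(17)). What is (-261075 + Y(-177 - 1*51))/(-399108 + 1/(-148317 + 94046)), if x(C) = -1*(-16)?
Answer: 14168801325/21659990269 - 108542*I*√53/21659990269 ≈ 0.65415 - 3.6482e-5*I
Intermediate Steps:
x(C) = 16
Y(T) = √(16 + T) (Y(T) = √(T + 16) = √(16 + T))
(-261075 + Y(-177 - 1*51))/(-399108 + 1/(-148317 + 94046)) = (-261075 + √(16 + (-177 - 1*51)))/(-399108 + 1/(-148317 + 94046)) = (-261075 + √(16 + (-177 - 51)))/(-399108 + 1/(-54271)) = (-261075 + √(16 - 228))/(-399108 - 1/54271) = (-261075 + √(-212))/(-21659990269/54271) = (-261075 + 2*I*√53)*(-54271/21659990269) = 14168801325/21659990269 - 108542*I*√53/21659990269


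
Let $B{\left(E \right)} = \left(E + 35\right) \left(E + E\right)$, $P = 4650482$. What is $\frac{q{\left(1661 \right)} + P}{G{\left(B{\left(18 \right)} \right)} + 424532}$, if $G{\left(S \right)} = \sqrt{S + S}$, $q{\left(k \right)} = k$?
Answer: $\frac{493745893019}{45056853802} - \frac{13956429 \sqrt{106}}{90113707604} \approx 10.957$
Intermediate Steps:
$B{\left(E \right)} = 2 E \left(35 + E\right)$ ($B{\left(E \right)} = \left(35 + E\right) 2 E = 2 E \left(35 + E\right)$)
$G{\left(S \right)} = \sqrt{2} \sqrt{S}$ ($G{\left(S \right)} = \sqrt{2 S} = \sqrt{2} \sqrt{S}$)
$\frac{q{\left(1661 \right)} + P}{G{\left(B{\left(18 \right)} \right)} + 424532} = \frac{1661 + 4650482}{\sqrt{2} \sqrt{2 \cdot 18 \left(35 + 18\right)} + 424532} = \frac{4652143}{\sqrt{2} \sqrt{2 \cdot 18 \cdot 53} + 424532} = \frac{4652143}{\sqrt{2} \sqrt{1908} + 424532} = \frac{4652143}{\sqrt{2} \cdot 6 \sqrt{53} + 424532} = \frac{4652143}{6 \sqrt{106} + 424532} = \frac{4652143}{424532 + 6 \sqrt{106}}$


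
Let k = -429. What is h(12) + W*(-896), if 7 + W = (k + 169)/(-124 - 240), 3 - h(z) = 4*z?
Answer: 5587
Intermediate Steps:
h(z) = 3 - 4*z
W = -44/7 (W = -7 + (-429 + 169)/(-124 - 240) = -7 - 260/(-364) = -7 - 260*(-1/364) = -7 + 5/7 = -44/7 ≈ -6.2857)
h(12) + W*(-896) = (3 - 4*12) - 44/7*(-896) = (3 - 48) + 5632 = -45 + 5632 = 5587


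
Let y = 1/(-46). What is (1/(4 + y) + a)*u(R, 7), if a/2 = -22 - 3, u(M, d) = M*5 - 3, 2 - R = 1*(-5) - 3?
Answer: -427888/183 ≈ -2338.2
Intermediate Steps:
R = 10 (R = 2 - (1*(-5) - 3) = 2 - (-5 - 3) = 2 - 1*(-8) = 2 + 8 = 10)
u(M, d) = -3 + 5*M (u(M, d) = 5*M - 3 = -3 + 5*M)
a = -50 (a = 2*(-22 - 3) = 2*(-25) = -50)
y = -1/46 ≈ -0.021739
(1/(4 + y) + a)*u(R, 7) = (1/(4 - 1/46) - 50)*(-3 + 5*10) = (1/(183/46) - 50)*(-3 + 50) = (46/183 - 50)*47 = -9104/183*47 = -427888/183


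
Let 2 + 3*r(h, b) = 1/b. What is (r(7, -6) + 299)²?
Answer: 28826161/324 ≈ 88970.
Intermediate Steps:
r(h, b) = -⅔ + 1/(3*b)
(r(7, -6) + 299)² = ((⅓)*(1 - 2*(-6))/(-6) + 299)² = ((⅓)*(-⅙)*(1 + 12) + 299)² = ((⅓)*(-⅙)*13 + 299)² = (-13/18 + 299)² = (5369/18)² = 28826161/324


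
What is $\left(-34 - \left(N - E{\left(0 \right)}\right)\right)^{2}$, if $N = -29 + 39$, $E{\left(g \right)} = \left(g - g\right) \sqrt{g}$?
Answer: $1936$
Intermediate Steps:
$E{\left(g \right)} = 0$ ($E{\left(g \right)} = 0 \sqrt{g} = 0$)
$N = 10$
$\left(-34 - \left(N - E{\left(0 \right)}\right)\right)^{2} = \left(-34 + \left(0 - 10\right)\right)^{2} = \left(-34 - 10\right)^{2} = \left(-44\right)^{2} = 1936$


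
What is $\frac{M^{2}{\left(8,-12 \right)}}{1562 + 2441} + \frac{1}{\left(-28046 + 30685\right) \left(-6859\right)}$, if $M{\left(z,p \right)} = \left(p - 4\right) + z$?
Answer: $\frac{1158453661}{72457906703} \approx 0.015988$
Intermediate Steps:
$M{\left(z,p \right)} = -4 + p + z$ ($M{\left(z,p \right)} = \left(-4 + p\right) + z = -4 + p + z$)
$\frac{M^{2}{\left(8,-12 \right)}}{1562 + 2441} + \frac{1}{\left(-28046 + 30685\right) \left(-6859\right)} = \frac{\left(-4 - 12 + 8\right)^{2}}{1562 + 2441} + \frac{1}{\left(-28046 + 30685\right) \left(-6859\right)} = \frac{\left(-8\right)^{2}}{4003} + \frac{1}{2639} \left(- \frac{1}{6859}\right) = 64 \cdot \frac{1}{4003} + \frac{1}{2639} \left(- \frac{1}{6859}\right) = \frac{64}{4003} - \frac{1}{18100901} = \frac{1158453661}{72457906703}$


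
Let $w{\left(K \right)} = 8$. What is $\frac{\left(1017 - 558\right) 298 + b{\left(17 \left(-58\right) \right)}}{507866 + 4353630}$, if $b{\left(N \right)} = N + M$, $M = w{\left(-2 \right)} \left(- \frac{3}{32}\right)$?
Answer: $\frac{543181}{19445984} \approx 0.027933$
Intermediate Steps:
$M = - \frac{3}{4}$ ($M = 8 \left(- \frac{3}{32}\right) = - \frac{3}{4} \approx -0.75$)
$b{\left(N \right)} = - \frac{3}{4} + N$ ($b{\left(N \right)} = N - \frac{3}{4} = - \frac{3}{4} + N$)
$\frac{\left(1017 - 558\right) 298 + b{\left(17 \left(-58\right) \right)}}{507866 + 4353630} = \frac{\left(1017 - 558\right) 298 + \left(- \frac{3}{4} + 17 \left(-58\right)\right)}{507866 + 4353630} = \frac{\left(1017 - 558\right) 298 - \frac{3947}{4}}{4861496} = \left(459 \cdot 298 - \frac{3947}{4}\right) \frac{1}{4861496} = \left(136782 - \frac{3947}{4}\right) \frac{1}{4861496} = \frac{543181}{4} \cdot \frac{1}{4861496} = \frac{543181}{19445984}$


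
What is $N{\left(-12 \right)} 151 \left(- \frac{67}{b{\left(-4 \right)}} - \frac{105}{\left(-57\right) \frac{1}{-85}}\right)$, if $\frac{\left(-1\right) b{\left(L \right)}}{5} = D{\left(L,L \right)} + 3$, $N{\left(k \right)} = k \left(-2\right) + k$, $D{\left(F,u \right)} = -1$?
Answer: $- \frac{25800162}{95} \approx -2.7158 \cdot 10^{5}$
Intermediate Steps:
$N{\left(k \right)} = - k$ ($N{\left(k \right)} = - 2 k + k = - k$)
$b{\left(L \right)} = -10$ ($b{\left(L \right)} = - 5 \left(-1 + 3\right) = \left(-5\right) 2 = -10$)
$N{\left(-12 \right)} 151 \left(- \frac{67}{b{\left(-4 \right)}} - \frac{105}{\left(-57\right) \frac{1}{-85}}\right) = \left(-1\right) \left(-12\right) 151 \left(- \frac{67}{-10} - \frac{105}{\left(-57\right) \frac{1}{-85}}\right) = 12 \cdot 151 \left(\left(-67\right) \left(- \frac{1}{10}\right) - \frac{105}{\left(-57\right) \left(- \frac{1}{85}\right)}\right) = 1812 \left(\frac{67}{10} - \frac{105}{\frac{57}{85}}\right) = 1812 \left(\frac{67}{10} - \frac{2975}{19}\right) = 1812 \left(- \frac{28477}{190}\right) = - \frac{25800162}{95}$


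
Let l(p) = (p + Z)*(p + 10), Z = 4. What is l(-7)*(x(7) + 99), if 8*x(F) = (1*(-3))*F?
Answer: -6939/8 ≈ -867.38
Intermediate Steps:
x(F) = -3*F/8 (x(F) = ((1*(-3))*F)/8 = (-3*F)/8 = -3*F/8)
l(p) = (4 + p)*(10 + p) (l(p) = (p + 4)*(p + 10) = (4 + p)*(10 + p))
l(-7)*(x(7) + 99) = (40 + (-7)**2 + 14*(-7))*(-3/8*7 + 99) = (40 + 49 - 98)*(-21/8 + 99) = -9*771/8 = -6939/8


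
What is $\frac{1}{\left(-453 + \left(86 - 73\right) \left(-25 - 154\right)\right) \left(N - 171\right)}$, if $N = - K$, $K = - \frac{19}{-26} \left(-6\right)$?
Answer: $\frac{13}{6021480} \approx 2.1589 \cdot 10^{-6}$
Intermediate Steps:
$K = - \frac{57}{13}$ ($K = \left(-19\right) \left(- \frac{1}{26}\right) \left(-6\right) = \frac{19}{26} \left(-6\right) = - \frac{57}{13} \approx -4.3846$)
$N = \frac{57}{13}$ ($N = \left(-1\right) \left(- \frac{57}{13}\right) = \frac{57}{13} \approx 4.3846$)
$\frac{1}{\left(-453 + \left(86 - 73\right) \left(-25 - 154\right)\right) \left(N - 171\right)} = \frac{1}{\left(-453 + \left(86 - 73\right) \left(-25 - 154\right)\right) \left(\frac{57}{13} - 171\right)} = \frac{1}{\left(-453 + 13 \left(-179\right)\right) \left(- \frac{2166}{13}\right)} = \frac{1}{\left(-453 - 2327\right) \left(- \frac{2166}{13}\right)} = \frac{1}{\left(-2780\right) \left(- \frac{2166}{13}\right)} = \frac{1}{\frac{6021480}{13}} = \frac{13}{6021480}$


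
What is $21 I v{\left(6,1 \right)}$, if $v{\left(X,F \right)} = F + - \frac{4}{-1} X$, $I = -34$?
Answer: $-17850$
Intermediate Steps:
$v{\left(X,F \right)} = F + 4 X$ ($v{\left(X,F \right)} = F + \left(-4\right) \left(-1\right) X = F + 4 X$)
$21 I v{\left(6,1 \right)} = 21 \left(-34\right) \left(1 + 4 \cdot 6\right) = - 714 \left(1 + 24\right) = \left(-714\right) 25 = -17850$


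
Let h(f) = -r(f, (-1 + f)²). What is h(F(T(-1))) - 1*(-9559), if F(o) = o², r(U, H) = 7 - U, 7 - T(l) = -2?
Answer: 9633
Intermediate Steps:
T(l) = 9 (T(l) = 7 - 1*(-2) = 7 + 2 = 9)
h(f) = -7 + f (h(f) = -(7 - f) = -7 + f)
h(F(T(-1))) - 1*(-9559) = (-7 + 9²) - 1*(-9559) = (-7 + 81) + 9559 = 74 + 9559 = 9633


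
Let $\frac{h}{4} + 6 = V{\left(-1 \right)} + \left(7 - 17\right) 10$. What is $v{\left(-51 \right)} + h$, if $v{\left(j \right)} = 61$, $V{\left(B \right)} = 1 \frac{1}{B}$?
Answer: $-367$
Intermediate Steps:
$V{\left(B \right)} = \frac{1}{B}$
$h = -428$ ($h = -24 + 4 \left(\frac{1}{-1} + \left(7 - 17\right) 10\right) = -24 + 4 \left(-1 - 100\right) = -24 + 4 \left(-101\right) = -24 - 404 = -428$)
$v{\left(-51 \right)} + h = 61 - 428 = -367$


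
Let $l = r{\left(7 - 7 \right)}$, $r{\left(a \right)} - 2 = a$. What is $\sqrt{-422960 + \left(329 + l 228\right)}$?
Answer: $5 i \sqrt{16887} \approx 649.75 i$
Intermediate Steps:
$r{\left(a \right)} = 2 + a$
$l = 2$ ($l = 2 + \left(7 - 7\right) = 2 + 0 = 2$)
$\sqrt{-422960 + \left(329 + l 228\right)} = \sqrt{-422960 + \left(329 + 2 \cdot 228\right)} = \sqrt{-422960 + \left(329 + 456\right)} = \sqrt{-422960 + 785} = \sqrt{-422175} = 5 i \sqrt{16887}$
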